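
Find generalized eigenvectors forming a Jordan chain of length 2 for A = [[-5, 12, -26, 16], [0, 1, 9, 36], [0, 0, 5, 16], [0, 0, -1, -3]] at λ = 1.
We seek v_1 ∈ ker((A - I)^2) \ ker(A - I), then set v_{i+1} = (A - I) v_i.

One such chain is v_1 = [[0, 2, 1, 0]]^T, v_2 = [[-2, 9, 4, -1]]^T. Check: (A - I) v_2 = [[0, 0, 0, 0]]^T = 0.

v_1 = [[0, 2, 1, 0]]^T, v_2 = [[-2, 9, 4, -1]]^T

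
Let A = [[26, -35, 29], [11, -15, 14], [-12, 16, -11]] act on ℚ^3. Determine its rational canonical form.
R = [[0, 0, -5], [1, 0, 2], [0, 1, 0]]

The invariant factors of A (the non-unit diagonal entries of the Smith normal form of xI - A over ℚ[x]) are x^3 - 2x + 5, each dividing the next. The characteristic polynomial is their product, x^3 - 2x + 5.

The rational canonical form is the block-diagonal matrix of companion matrices C(f_i):
R = [[0, 0, -5], [1, 0, 2], [0, 1, 0]].

Note the characteristic polynomial does not split into linear factors over ℚ, so A has no Jordan form over ℚ; the rational canonical form exists over any field.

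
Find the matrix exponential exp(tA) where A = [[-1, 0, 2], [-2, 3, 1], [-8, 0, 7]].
e^{tA} = [[(1 - 4*t)*e^{3*t}, 0, 2*t*e^{3*t}], [-2*t*e^{3*t}, e^{3*t}, t*e^{3*t}], [-8*t*e^{3*t}, 0, (4*t + 1)*e^{3*t}]]

A has Jordan form J = [[3, 1, 0], [0, 3, 0], [0, 0, 3]] with A = PJP^{-1}, so e^{tA} = P e^{tJ} P^{-1}.

For a Jordan block J_k(λ), e^{tJ_k(λ)} = e^{λt} · (I + tN + t^2 N^2/2! + ... + t^{k-1} N^{k-1}/(k-1)!) where N is the nilpotent superdiagonal part.

Assembling the blocks and conjugating back gives the entries of e^{tA} as shown above.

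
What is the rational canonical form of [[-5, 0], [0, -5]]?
The invariant factors of A (the non-unit diagonal entries of the Smith normal form of xI - A over ℚ[x]) are x + 5, x + 5, each dividing the next. The characteristic polynomial is their product, (x + 5)^2.

The rational canonical form is the block-diagonal matrix of companion matrices C(f_i):
R = [[-5, 0], [0, -5]].

R = [[-5, 0], [0, -5]]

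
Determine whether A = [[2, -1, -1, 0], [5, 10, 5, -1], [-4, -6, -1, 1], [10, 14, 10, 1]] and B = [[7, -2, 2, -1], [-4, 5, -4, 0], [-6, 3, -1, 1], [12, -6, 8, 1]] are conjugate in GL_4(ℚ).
Two matrices over a field are similar if and only if they have the same invariant factors.

Both A and B have characteristic polynomial (x - 3)^4 and minimal polynomial (x - 3)^2. Computing further, both have invariant factors (x - 3)^2, (x - 3)^2. Hence A and B are similar.

Yes.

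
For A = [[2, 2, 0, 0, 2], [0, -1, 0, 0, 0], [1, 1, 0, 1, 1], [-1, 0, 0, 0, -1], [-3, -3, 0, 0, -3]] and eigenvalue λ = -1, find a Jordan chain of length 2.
We seek v_1 ∈ ker((A + I)^2) \ ker(A + I), then set v_{i+1} = (A + I) v_i.

One such chain is v_1 = [[0, 1, 2, -1, 0]]^T, v_2 = [[2, 0, 2, -1, -3]]^T. Check: (A + I) v_2 = [[0, 0, 0, 0, 0]]^T = 0.

v_1 = [[0, 1, 2, -1, 0]]^T, v_2 = [[2, 0, 2, -1, -3]]^T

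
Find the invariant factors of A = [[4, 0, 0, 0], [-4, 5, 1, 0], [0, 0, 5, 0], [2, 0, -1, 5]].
x - 5, (x - 5)^2(x - 4)

The Jordan structure of A has elementary divisors (x - 4), (x - 5)^2, (x - 5). Arranging the block sizes at each eigenvalue in decreasing order and taking row products gives the invariant factors.

Invariant factors (smallest first, each dividing the next): x - 5, (x - 5)^2(x - 4).

Check: the last factor (x - 5)^2(x - 4) is the minimal polynomial, and the product (x - 5)^3(x - 4) is the characteristic polynomial.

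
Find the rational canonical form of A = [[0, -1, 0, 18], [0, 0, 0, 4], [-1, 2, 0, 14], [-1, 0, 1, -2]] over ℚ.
The invariant factors of A (the non-unit diagonal entries of the Smith normal form of xI - A over ℚ[x]) are (x + 2)(x^3 + 4x - 2), each dividing the next. The characteristic polynomial is their product, (x + 2)(x^3 + 4x - 2).

The rational canonical form is the block-diagonal matrix of companion matrices C(f_i):
R = [[0, 0, 0, 4], [1, 0, 0, -6], [0, 1, 0, -4], [0, 0, 1, -2]].

Note the characteristic polynomial does not split into linear factors over ℚ, so A has no Jordan form over ℚ; the rational canonical form exists over any field.

R = [[0, 0, 0, 4], [1, 0, 0, -6], [0, 1, 0, -4], [0, 0, 1, -2]]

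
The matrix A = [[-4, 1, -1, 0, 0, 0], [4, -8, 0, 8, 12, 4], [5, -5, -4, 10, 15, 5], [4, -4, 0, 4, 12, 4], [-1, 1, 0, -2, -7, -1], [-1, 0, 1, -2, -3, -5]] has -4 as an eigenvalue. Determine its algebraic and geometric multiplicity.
algebraic multiplicity 6, geometric multiplicity 4

The characteristic polynomial is (x + 4)^6, so the factor x + 4 appears with exponent 6: the algebraic multiplicity is 6.

rank(A + 4I) = 2, so the eigenspace has dimension 6 - 2 = 4: the geometric multiplicity is 4.

Since 4 < 6, A is not diagonalizable.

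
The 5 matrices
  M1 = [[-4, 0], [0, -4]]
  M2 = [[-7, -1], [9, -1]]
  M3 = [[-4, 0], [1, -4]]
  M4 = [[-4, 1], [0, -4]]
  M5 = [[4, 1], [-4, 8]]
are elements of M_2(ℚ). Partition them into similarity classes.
Characteristic polynomials: χ_{M1} = (x + 4)^2, χ_{M2} = (x + 4)^2, χ_{M3} = (x + 4)^2, χ_{M4} = (x + 4)^2, χ_{M5} = (x - 6)^2.

{M1}: invariant factors x + 4, x + 4.

{M2, M3, M4}: invariant factors (x + 4)^2.

{M5}: invariant factors (x - 6)^2.

Matrices are similar if and only if their invariant-factor lists agree; the partition into similarity classes is {M1}, {M2, M3, M4}, {M5}.

3 classes: {M1}, {M2, M3, M4}, {M5}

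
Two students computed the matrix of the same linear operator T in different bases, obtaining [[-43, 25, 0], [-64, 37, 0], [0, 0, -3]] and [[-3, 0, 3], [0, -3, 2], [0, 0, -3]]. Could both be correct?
Two matrices over a field are similar if and only if they have the same invariant factors.

Both A and B have characteristic polynomial (x + 3)^3 and minimal polynomial (x + 3)^2. Computing further, both have invariant factors x + 3, (x + 3)^2. Hence A and B are similar.

Yes.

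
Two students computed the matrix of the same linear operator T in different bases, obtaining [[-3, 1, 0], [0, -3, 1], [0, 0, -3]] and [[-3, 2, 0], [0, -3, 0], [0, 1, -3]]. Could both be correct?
Both have characteristic polynomial (x + 3)^3, but the minimal polynomial of A is (x + 3)^3 while the minimal polynomial of B is (x + 3)^2. The minimal polynomial is a similarity invariant, so A and B are not similar.

No.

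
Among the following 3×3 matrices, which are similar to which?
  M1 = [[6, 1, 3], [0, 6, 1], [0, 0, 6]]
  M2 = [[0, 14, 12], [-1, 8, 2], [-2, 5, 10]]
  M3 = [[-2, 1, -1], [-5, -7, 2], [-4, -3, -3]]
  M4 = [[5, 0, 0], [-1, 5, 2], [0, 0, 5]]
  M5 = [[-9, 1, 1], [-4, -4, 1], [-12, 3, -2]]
Characteristic polynomials: χ_{M1} = (x - 6)^3, χ_{M2} = (x - 6)^3, χ_{M3} = (x + 4)^3, χ_{M4} = (x - 5)^3, χ_{M5} = (x + 5)^3.

{M1, M2}: invariant factors (x - 6)^3.

{M3}: invariant factors (x + 4)^3.

{M4}: invariant factors x - 5, (x - 5)^2.

{M5}: invariant factors x + 5, (x + 5)^2.

Matrices are similar if and only if their invariant-factor lists agree; the partition into similarity classes is {M1, M2}, {M3}, {M4}, {M5}.

4 classes: {M1, M2}, {M3}, {M4}, {M5}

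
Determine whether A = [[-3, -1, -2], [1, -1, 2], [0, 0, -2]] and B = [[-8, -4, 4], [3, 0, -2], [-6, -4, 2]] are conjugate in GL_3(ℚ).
Two matrices over a field are similar if and only if they have the same invariant factors.

Both A and B have characteristic polynomial (x + 2)^3 and minimal polynomial (x + 2)^2. Computing further, both have invariant factors x + 2, (x + 2)^2. Hence A and B are similar.

Yes.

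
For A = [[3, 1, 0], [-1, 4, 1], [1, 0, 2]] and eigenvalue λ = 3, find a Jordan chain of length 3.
We seek v_1 ∈ ker((A - 3I)^3) \ ker((A - 3I)^2), then set v_{i+1} = (A - 3I) v_i.

One such chain is v_1 = [[-1, 0, 0]]^T, v_2 = [[0, 1, -1]]^T, v_3 = [[1, 0, 1]]^T. Check: (A - 3I) v_3 = [[0, 0, 0]]^T = 0.

v_1 = [[-1, 0, 0]]^T, v_2 = [[0, 1, -1]]^T, v_3 = [[1, 0, 1]]^T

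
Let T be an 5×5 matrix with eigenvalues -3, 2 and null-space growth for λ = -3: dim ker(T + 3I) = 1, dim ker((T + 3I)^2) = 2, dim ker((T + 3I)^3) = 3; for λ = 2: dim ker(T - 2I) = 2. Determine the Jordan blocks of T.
Jordan blocks: (-3, 3), (2, 1), (2, 1)

λ = -3: successive nullity increments [1, 1, 1] count blocks of size ≥ k; block sizes are [3].
λ = 2: successive nullity increments [2] count blocks of size ≥ k; block sizes are [1, 1].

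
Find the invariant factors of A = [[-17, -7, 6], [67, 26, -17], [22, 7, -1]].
(x - 5)^2(x + 2)

The Jordan structure of A has elementary divisors (x + 2), (x - 5)^2. Arranging the block sizes at each eigenvalue in decreasing order and taking row products gives the invariant factors.

Invariant factors (smallest first, each dividing the next): (x - 5)^2(x + 2).

Check: the last factor (x - 5)^2(x + 2) is the minimal polynomial, and the product (x - 5)^2(x + 2) is the characteristic polynomial.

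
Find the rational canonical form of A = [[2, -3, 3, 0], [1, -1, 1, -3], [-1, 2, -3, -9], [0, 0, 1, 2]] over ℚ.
R = [[0, 0, 0, -4], [1, 0, 0, 0], [0, 1, 0, -4], [0, 0, 1, 0]]

The invariant factors of A (the non-unit diagonal entries of the Smith normal form of xI - A over ℚ[x]) are (x^2 + 2)^2, each dividing the next. The characteristic polynomial is their product, (x^2 + 2)^2.

The rational canonical form is the block-diagonal matrix of companion matrices C(f_i):
R = [[0, 0, 0, -4], [1, 0, 0, 0], [0, 1, 0, -4], [0, 0, 1, 0]].

Note the characteristic polynomial does not split into linear factors over ℚ, so A has no Jordan form over ℚ; the rational canonical form exists over any field.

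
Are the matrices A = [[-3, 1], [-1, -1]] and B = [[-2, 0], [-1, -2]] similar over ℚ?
Yes.

Two matrices over a field are similar if and only if they have the same invariant factors.

Both A and B have characteristic polynomial (x + 2)^2 and minimal polynomial (x + 2)^2. Computing further, both have invariant factors (x + 2)^2. Hence A and B are similar.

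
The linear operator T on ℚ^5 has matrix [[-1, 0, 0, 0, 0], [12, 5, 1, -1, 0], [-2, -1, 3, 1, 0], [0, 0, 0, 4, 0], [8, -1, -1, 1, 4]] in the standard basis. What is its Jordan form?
The characteristic polynomial is det(xI - A) = (x - 4)^4(x + 1), so the eigenvalues are -1 (algebraic multiplicity 1), 4 (algebraic multiplicity 4).

For λ = -1: algebraic multiplicity 1 gives one 1×1 block.

For λ = 4: rank(A - 4I) = 2, rank((A - 4I)^2) = 1. The eigenspace has dimension 5 - 2 = 3, so there are 3 Jordan blocks; the rank sequence gives block sizes [2, 1, 1].

Assembling the blocks gives the Jordan form J above.

J = [[-1, 0, 0, 0, 0], [0, 4, 1, 0, 0], [0, 0, 4, 0, 0], [0, 0, 0, 4, 0], [0, 0, 0, 0, 4]]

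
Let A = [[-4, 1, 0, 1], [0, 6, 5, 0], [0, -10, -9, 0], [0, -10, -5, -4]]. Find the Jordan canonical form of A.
The characteristic polynomial is det(xI - A) = (x - 1)(x + 4)^3, so the eigenvalues are -4 (algebraic multiplicity 3), 1 (algebraic multiplicity 1).

For λ = -4: rank(A + 4I) = 2, rank((A + 4I)^2) = 1. The eigenspace has dimension 4 - 2 = 2, so there are 2 Jordan blocks; the rank sequence gives block sizes [2, 1].

For λ = 1: algebraic multiplicity 1 gives one 1×1 block.

Assembling the blocks gives the Jordan form J above.

J = [[-4, 1, 0, 0], [0, -4, 0, 0], [0, 0, -4, 0], [0, 0, 0, 1]]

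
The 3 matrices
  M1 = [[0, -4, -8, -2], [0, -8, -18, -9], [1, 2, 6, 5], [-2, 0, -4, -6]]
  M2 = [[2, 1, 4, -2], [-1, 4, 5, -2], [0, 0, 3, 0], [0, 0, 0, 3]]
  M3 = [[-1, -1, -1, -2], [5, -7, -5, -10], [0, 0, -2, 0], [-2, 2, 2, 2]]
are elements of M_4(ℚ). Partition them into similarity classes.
3 classes: {M1}, {M2}, {M3}

Characteristic polynomials: χ_{M1} = (x + 2)^4, χ_{M2} = (x - 3)^4, χ_{M3} = (x + 2)^4.

{M1}: invariant factors (x + 2)^2, (x + 2)^2.

{M2}: invariant factors x - 3, (x - 3)^3.

{M3}: invariant factors x + 2, x + 2, (x + 2)^2.

Matrices are similar if and only if their invariant-factor lists agree; the partition into similarity classes is {M1}, {M2}, {M3}.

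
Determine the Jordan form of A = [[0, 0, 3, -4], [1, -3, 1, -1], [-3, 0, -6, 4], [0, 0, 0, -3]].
J = [[-3, 1, 0, 0], [0, -3, 0, 0], [0, 0, -3, 1], [0, 0, 0, -3]]

The characteristic polynomial is det(xI - A) = (x + 3)^4, so the eigenvalues are -3 (algebraic multiplicity 4).

For λ = -3: rank(A + 3I) = 2, rank((A + 3I)^2) = 0. The eigenspace has dimension 4 - 2 = 2, so there are 2 Jordan blocks; the rank sequence gives block sizes [2, 2].

Assembling the blocks gives the Jordan form J above.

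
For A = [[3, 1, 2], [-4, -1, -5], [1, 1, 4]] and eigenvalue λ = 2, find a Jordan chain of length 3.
v_1 = [[2, -8, 3]]^T, v_2 = [[0, 1, 0]]^T, v_3 = [[1, -3, 1]]^T

We seek v_1 ∈ ker((A - 2I)^3) \ ker((A - 2I)^2), then set v_{i+1} = (A - 2I) v_i.

One such chain is v_1 = [[2, -8, 3]]^T, v_2 = [[0, 1, 0]]^T, v_3 = [[1, -3, 1]]^T. Check: (A - 2I) v_3 = [[0, 0, 0]]^T = 0.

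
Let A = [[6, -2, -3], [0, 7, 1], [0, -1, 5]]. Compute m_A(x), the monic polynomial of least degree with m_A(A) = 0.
m_A(x) = (x - 6)^3

The characteristic polynomial factors as (x - 6)^3. The minimal polynomial is ∏(x - λ)^{k_λ} where k_λ is the size of the largest Jordan block at λ.

For λ = 6: rank(A - 6I) = 2, and the largest Jordan block has size 3 (the smallest k with rank((A - 6I)^k) = rank((A - 6I)^(k+1))).

So m_A(x) = (x - 6)^3.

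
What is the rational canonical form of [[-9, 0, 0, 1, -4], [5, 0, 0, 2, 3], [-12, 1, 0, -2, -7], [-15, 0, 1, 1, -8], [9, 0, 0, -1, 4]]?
The invariant factors of A (the non-unit diagonal entries of the Smith normal form of xI - A over ℚ[x]) are x(x + 4)(x^3 + 4x - 3), each dividing the next. The characteristic polynomial is their product, x(x + 4)(x^3 + 4x - 3).

The rational canonical form is the block-diagonal matrix of companion matrices C(f_i):
R = [[0, 0, 0, 0, 0], [1, 0, 0, 0, 12], [0, 1, 0, 0, -13], [0, 0, 1, 0, -4], [0, 0, 0, 1, -4]].

Note the characteristic polynomial does not split into linear factors over ℚ, so A has no Jordan form over ℚ; the rational canonical form exists over any field.

R = [[0, 0, 0, 0, 0], [1, 0, 0, 0, 12], [0, 1, 0, 0, -13], [0, 0, 1, 0, -4], [0, 0, 0, 1, -4]]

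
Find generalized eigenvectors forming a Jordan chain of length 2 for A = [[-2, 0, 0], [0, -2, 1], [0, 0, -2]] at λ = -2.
v_1 = [[1, -1, 1]]^T, v_2 = [[0, 1, 0]]^T

We seek v_1 ∈ ker((A + 2I)^2) \ ker(A + 2I), then set v_{i+1} = (A + 2I) v_i.

One such chain is v_1 = [[1, -1, 1]]^T, v_2 = [[0, 1, 0]]^T. Check: (A + 2I) v_2 = [[0, 0, 0]]^T = 0.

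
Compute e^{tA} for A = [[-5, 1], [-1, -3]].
A has Jordan form J = [[-4, 1], [0, -4]] with A = PJP^{-1}, so e^{tA} = P e^{tJ} P^{-1}.

For a Jordan block J_k(λ), e^{tJ_k(λ)} = e^{λt} · (I + tN + t^2 N^2/2! + ... + t^{k-1} N^{k-1}/(k-1)!) where N is the nilpotent superdiagonal part.

Assembling the blocks and conjugating back gives the entries of e^{tA} as shown above.

e^{tA} = [[(1 - t)*e^{-4*t}, t*e^{-4*t}], [-t*e^{-4*t}, (t + 1)*e^{-4*t}]]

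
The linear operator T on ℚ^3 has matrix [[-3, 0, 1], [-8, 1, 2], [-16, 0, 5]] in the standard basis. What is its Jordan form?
J = [[1, 1, 0], [0, 1, 0], [0, 0, 1]]

The characteristic polynomial is det(xI - A) = (x - 1)^3, so the eigenvalues are 1 (algebraic multiplicity 3).

For λ = 1: rank(A - I) = 1, rank((A - I)^2) = 0. The eigenspace has dimension 3 - 1 = 2, so there are 2 Jordan blocks; the rank sequence gives block sizes [2, 1].

Assembling the blocks gives the Jordan form J above.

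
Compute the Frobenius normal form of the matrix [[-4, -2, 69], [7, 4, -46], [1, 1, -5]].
The invariant factors of A (the non-unit diagonal entries of the Smith normal form of xI - A over ℚ[x]) are (x - 5)(x + 5)^2, each dividing the next. The characteristic polynomial is their product, (x - 5)(x + 5)^2.

The rational canonical form is the block-diagonal matrix of companion matrices C(f_i):
R = [[0, 0, 125], [1, 0, 25], [0, 1, -5]].

R = [[0, 0, 125], [1, 0, 25], [0, 1, -5]]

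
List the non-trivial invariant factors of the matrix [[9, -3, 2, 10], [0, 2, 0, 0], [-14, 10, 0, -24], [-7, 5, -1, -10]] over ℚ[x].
The Jordan structure of A has elementary divisors (x + 5), (x - 2)^2, (x - 2). Arranging the block sizes at each eigenvalue in decreasing order and taking row products gives the invariant factors.

Invariant factors (smallest first, each dividing the next): x - 2, (x - 2)^2(x + 5).

Check: the last factor (x - 2)^2(x + 5) is the minimal polynomial, and the product (x - 2)^3(x + 5) is the characteristic polynomial.

x - 2, (x - 2)^2(x + 5)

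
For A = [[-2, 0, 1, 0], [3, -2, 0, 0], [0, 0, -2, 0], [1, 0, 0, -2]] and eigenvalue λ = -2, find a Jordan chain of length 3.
v_1 = [[0, 6, 1, 2]]^T, v_2 = [[1, 0, 0, 0]]^T, v_3 = [[0, 3, 0, 1]]^T

We seek v_1 ∈ ker((A + 2I)^3) \ ker((A + 2I)^2), then set v_{i+1} = (A + 2I) v_i.

One such chain is v_1 = [[0, 6, 1, 2]]^T, v_2 = [[1, 0, 0, 0]]^T, v_3 = [[0, 3, 0, 1]]^T. Check: (A + 2I) v_3 = [[0, 0, 0, 0]]^T = 0.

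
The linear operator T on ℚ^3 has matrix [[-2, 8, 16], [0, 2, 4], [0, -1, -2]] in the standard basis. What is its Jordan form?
The characteristic polynomial is det(xI - A) = x^2(x + 2), so the eigenvalues are -2 (algebraic multiplicity 1), 0 (algebraic multiplicity 2).

For λ = -2: algebraic multiplicity 1 gives one 1×1 block.

For λ = 0: rank(A) = 2, rank(A^2) = 1. The eigenspace has dimension 3 - 2 = 1, so there is 1 Jordan block; the rank sequence gives block sizes [2].

Assembling the blocks gives the Jordan form J above.

J = [[-2, 0, 0], [0, 0, 1], [0, 0, 0]]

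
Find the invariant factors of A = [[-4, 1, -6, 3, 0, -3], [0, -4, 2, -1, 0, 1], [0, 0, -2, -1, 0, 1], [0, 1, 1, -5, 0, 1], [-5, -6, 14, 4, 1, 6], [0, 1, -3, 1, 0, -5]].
The Jordan structure of A has elementary divisors (x + 4)^3, (x + 4)^2, (x - 1). Arranging the block sizes at each eigenvalue in decreasing order and taking row products gives the invariant factors.

Invariant factors (smallest first, each dividing the next): (x + 4)^2, (x - 1)(x + 4)^3.

Check: the last factor (x - 1)(x + 4)^3 is the minimal polynomial, and the product (x - 1)(x + 4)^5 is the characteristic polynomial.

(x + 4)^2, (x - 1)(x + 4)^3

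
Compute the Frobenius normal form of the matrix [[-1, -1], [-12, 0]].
R = [[0, 12], [1, -1]]

The invariant factors of A (the non-unit diagonal entries of the Smith normal form of xI - A over ℚ[x]) are (x - 3)(x + 4), each dividing the next. The characteristic polynomial is their product, (x - 3)(x + 4).

The rational canonical form is the block-diagonal matrix of companion matrices C(f_i):
R = [[0, 12], [1, -1]].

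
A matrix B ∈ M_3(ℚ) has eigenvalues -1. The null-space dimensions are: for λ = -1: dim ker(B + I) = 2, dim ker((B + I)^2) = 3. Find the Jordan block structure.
Jordan blocks: (-1, 2), (-1, 1)

λ = -1: successive nullity increments [2, 1] count blocks of size ≥ k; block sizes are [2, 1].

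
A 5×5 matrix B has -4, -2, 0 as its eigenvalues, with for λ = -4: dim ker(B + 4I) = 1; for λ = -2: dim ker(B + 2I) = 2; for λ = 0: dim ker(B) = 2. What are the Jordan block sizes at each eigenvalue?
λ = -4: successive nullity increments [1] count blocks of size ≥ k; block sizes are [1].
λ = -2: successive nullity increments [2] count blocks of size ≥ k; block sizes are [1, 1].
λ = 0: successive nullity increments [2] count blocks of size ≥ k; block sizes are [1, 1].

Jordan blocks: (-4, 1), (-2, 1), (-2, 1), (0, 1), (0, 1)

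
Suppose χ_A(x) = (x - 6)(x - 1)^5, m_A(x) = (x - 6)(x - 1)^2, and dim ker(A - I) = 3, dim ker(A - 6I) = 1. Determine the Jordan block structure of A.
λ = 1: algebraic multiplicity 5 (exponent in χ_A), largest block size 2 (exponent in m_A), 3 blocks (geometric multiplicity). These force block sizes [2, 2, 1].
λ = 6: algebraic multiplicity 1 (exponent in χ_A), largest block size 1 (exponent in m_A), 1 block (geometric multiplicity). This forces block sizes [1].

Jordan blocks: (1, 2), (1, 2), (1, 1), (6, 1)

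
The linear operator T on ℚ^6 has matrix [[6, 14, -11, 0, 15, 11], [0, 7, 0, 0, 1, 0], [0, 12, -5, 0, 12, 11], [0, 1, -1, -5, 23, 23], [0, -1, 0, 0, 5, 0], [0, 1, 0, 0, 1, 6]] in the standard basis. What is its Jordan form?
The characteristic polynomial is det(xI - A) = (x - 6)^4(x + 5)^2, so the eigenvalues are -5 (algebraic multiplicity 2), 6 (algebraic multiplicity 4).

For λ = -5: rank(A + 5I) = 5, rank((A + 5I)^2) = 4. The eigenspace has dimension 6 - 5 = 1, so there is 1 Jordan block; the rank sequence gives block sizes [2].

For λ = 6: rank(A - 6I) = 4, rank((A - 6I)^2) = 3, rank((A - 6I)^3) = 2. The eigenspace has dimension 6 - 4 = 2, so there are 2 Jordan blocks; the rank sequence gives block sizes [3, 1].

Assembling the blocks gives the Jordan form J above.

J = [[-5, 1, 0, 0, 0, 0], [0, -5, 0, 0, 0, 0], [0, 0, 6, 1, 0, 0], [0, 0, 0, 6, 1, 0], [0, 0, 0, 0, 6, 0], [0, 0, 0, 0, 0, 6]]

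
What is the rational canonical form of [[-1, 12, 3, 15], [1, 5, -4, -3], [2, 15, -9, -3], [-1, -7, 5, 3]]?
R = [[0, 3, 0, 0], [1, -1, 0, 0], [0, 0, 0, 3], [0, 0, 1, -1]]

The invariant factors of A (the non-unit diagonal entries of the Smith normal form of xI - A over ℚ[x]) are x^2 + x - 3, x^2 + x - 3, each dividing the next. The characteristic polynomial is their product, (x^2 + x - 3)^2.

The rational canonical form is the block-diagonal matrix of companion matrices C(f_i):
R = [[0, 3, 0, 0], [1, -1, 0, 0], [0, 0, 0, 3], [0, 0, 1, -1]].

Note the characteristic polynomial does not split into linear factors over ℚ, so A has no Jordan form over ℚ; the rational canonical form exists over any field.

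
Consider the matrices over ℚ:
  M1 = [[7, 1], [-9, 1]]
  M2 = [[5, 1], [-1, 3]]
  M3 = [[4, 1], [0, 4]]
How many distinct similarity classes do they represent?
Characteristic polynomials: χ_{M1} = (x - 4)^2, χ_{M2} = (x - 4)^2, χ_{M3} = (x - 4)^2.

{M1, M2, M3}: invariant factors (x - 4)^2.

Matrices are similar if and only if their invariant-factor lists agree; the partition into similarity classes is {M1, M2, M3}.

1 class: {M1, M2, M3}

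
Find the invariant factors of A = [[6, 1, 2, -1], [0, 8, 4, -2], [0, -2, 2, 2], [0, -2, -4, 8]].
x - 6, x - 6, (x - 6)^2

The Jordan structure of A has elementary divisors (x - 6)^2, (x - 6), (x - 6). Arranging the block sizes at each eigenvalue in decreasing order and taking row products gives the invariant factors.

Invariant factors (smallest first, each dividing the next): x - 6, x - 6, (x - 6)^2.

Check: the last factor (x - 6)^2 is the minimal polynomial, and the product (x - 6)^4 is the characteristic polynomial.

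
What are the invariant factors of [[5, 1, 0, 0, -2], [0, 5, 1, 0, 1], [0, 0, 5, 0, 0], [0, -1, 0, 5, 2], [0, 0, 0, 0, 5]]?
The Jordan structure of A has elementary divisors (x - 5)^3, (x - 5), (x - 5). Arranging the block sizes at each eigenvalue in decreasing order and taking row products gives the invariant factors.

Invariant factors (smallest first, each dividing the next): x - 5, x - 5, (x - 5)^3.

Check: the last factor (x - 5)^3 is the minimal polynomial, and the product (x - 5)^5 is the characteristic polynomial.

x - 5, x - 5, (x - 5)^3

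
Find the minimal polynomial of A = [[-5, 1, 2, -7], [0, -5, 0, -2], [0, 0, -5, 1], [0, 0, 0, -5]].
m_A(x) = (x + 5)^2

The characteristic polynomial factors as (x + 5)^4. The minimal polynomial is ∏(x - λ)^{k_λ} where k_λ is the size of the largest Jordan block at λ.

For λ = -5: rank(A + 5I) = 2, and the largest Jordan block has size 2 (the smallest k with rank((A + 5I)^k) = rank((A + 5I)^(k+1))).

So m_A(x) = (x + 5)^2.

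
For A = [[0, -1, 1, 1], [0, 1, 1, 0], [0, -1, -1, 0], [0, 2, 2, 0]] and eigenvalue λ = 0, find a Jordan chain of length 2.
v_1 = [[0, 0, 0, 1]]^T, v_2 = [[1, 0, 0, 0]]^T

We seek v_1 ∈ ker(A^2) \ ker(A), then set v_{i+1} = A v_i.

One such chain is v_1 = [[0, 0, 0, 1]]^T, v_2 = [[1, 0, 0, 0]]^T. Check: A v_2 = [[0, 0, 0, 0]]^T = 0.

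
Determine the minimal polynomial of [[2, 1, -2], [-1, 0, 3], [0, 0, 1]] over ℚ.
m_A(x) = (x - 1)^3

The characteristic polynomial factors as (x - 1)^3. The minimal polynomial is ∏(x - λ)^{k_λ} where k_λ is the size of the largest Jordan block at λ.

For λ = 1: rank(A - I) = 2, and the largest Jordan block has size 3 (the smallest k with rank((A - I)^k) = rank((A - I)^(k+1))).

So m_A(x) = (x - 1)^3.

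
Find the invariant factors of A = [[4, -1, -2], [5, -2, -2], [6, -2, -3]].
(x - 1)(x + 1)^2

The Jordan structure of A has elementary divisors (x + 1)^2, (x - 1). Arranging the block sizes at each eigenvalue in decreasing order and taking row products gives the invariant factors.

Invariant factors (smallest first, each dividing the next): (x - 1)(x + 1)^2.

Check: the last factor (x - 1)(x + 1)^2 is the minimal polynomial, and the product (x - 1)(x + 1)^2 is the characteristic polynomial.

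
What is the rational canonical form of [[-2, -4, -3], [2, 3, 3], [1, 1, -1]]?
The invariant factors of A (the non-unit diagonal entries of the Smith normal form of xI - A over ℚ[x]) are x^3 + x + 5, each dividing the next. The characteristic polynomial is their product, x^3 + x + 5.

The rational canonical form is the block-diagonal matrix of companion matrices C(f_i):
R = [[0, 0, -5], [1, 0, -1], [0, 1, 0]].

Note the characteristic polynomial does not split into linear factors over ℚ, so A has no Jordan form over ℚ; the rational canonical form exists over any field.

R = [[0, 0, -5], [1, 0, -1], [0, 1, 0]]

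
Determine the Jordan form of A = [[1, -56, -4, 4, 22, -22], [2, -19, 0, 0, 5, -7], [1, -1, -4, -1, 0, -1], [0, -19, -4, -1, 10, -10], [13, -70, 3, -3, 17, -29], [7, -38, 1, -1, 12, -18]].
J = [[-5, 1, 0, 0, 0, 0], [0, -5, 1, 0, 0, 0], [0, 0, -5, 0, 0, 0], [0, 0, 0, -5, 1, 0], [0, 0, 0, 0, -5, 0], [0, 0, 0, 0, 0, 1]]

The characteristic polynomial is det(xI - A) = (x - 1)(x + 5)^5, so the eigenvalues are -5 (algebraic multiplicity 5), 1 (algebraic multiplicity 1).

For λ = -5: rank(A + 5I) = 4, rank((A + 5I)^2) = 2, rank((A + 5I)^3) = 1. The eigenspace has dimension 6 - 4 = 2, so there are 2 Jordan blocks; the rank sequence gives block sizes [3, 2].

For λ = 1: algebraic multiplicity 1 gives one 1×1 block.

Assembling the blocks gives the Jordan form J above.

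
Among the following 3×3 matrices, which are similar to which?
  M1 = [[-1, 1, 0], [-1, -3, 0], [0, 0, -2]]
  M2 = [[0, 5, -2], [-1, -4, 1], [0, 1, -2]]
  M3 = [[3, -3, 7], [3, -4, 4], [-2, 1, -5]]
Characteristic polynomials: χ_{M1} = (x + 2)^3, χ_{M2} = (x + 2)^3, χ_{M3} = (x + 2)^3.

{M1}: invariant factors x + 2, (x + 2)^2.

{M2, M3}: invariant factors (x + 2)^3.

Matrices are similar if and only if their invariant-factor lists agree; the partition into similarity classes is {M1}, {M2, M3}.

2 classes: {M1}, {M2, M3}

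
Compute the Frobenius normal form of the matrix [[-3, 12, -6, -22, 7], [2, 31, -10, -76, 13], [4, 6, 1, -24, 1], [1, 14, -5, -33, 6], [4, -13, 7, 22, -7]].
The invariant factors of A (the non-unit diagonal entries of the Smith normal form of xI - A over ℚ[x]) are x^2 + 4x - 3, (x + 3)(x^2 + 4x - 3), each dividing the next. The characteristic polynomial is their product, (x + 3)(x^2 + 4x - 3)^2.

The rational canonical form is the block-diagonal matrix of companion matrices C(f_i):
R = [[0, 3, 0, 0, 0], [1, -4, 0, 0, 0], [0, 0, 0, 0, 9], [0, 0, 1, 0, -9], [0, 0, 0, 1, -7]].

Note the characteristic polynomial does not split into linear factors over ℚ, so A has no Jordan form over ℚ; the rational canonical form exists over any field.

R = [[0, 3, 0, 0, 0], [1, -4, 0, 0, 0], [0, 0, 0, 0, 9], [0, 0, 1, 0, -9], [0, 0, 0, 1, -7]]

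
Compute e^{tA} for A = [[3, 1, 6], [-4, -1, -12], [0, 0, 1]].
A has Jordan form J = [[1, 1, 0], [0, 1, 0], [0, 0, 1]] with A = PJP^{-1}, so e^{tA} = P e^{tJ} P^{-1}.

For a Jordan block J_k(λ), e^{tJ_k(λ)} = e^{λt} · (I + tN + t^2 N^2/2! + ... + t^{k-1} N^{k-1}/(k-1)!) where N is the nilpotent superdiagonal part.

Assembling the blocks and conjugating back gives the entries of e^{tA} as shown above.

e^{tA} = [[(2*t + 1)*e^{t}, t*e^{t}, 6*t*e^{t}], [-4*t*e^{t}, (1 - 2*t)*e^{t}, -12*t*e^{t}], [0, 0, e^{t}]]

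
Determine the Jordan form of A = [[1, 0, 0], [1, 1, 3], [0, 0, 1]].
J = [[1, 1, 0], [0, 1, 0], [0, 0, 1]]

The characteristic polynomial is det(xI - A) = (x - 1)^3, so the eigenvalues are 1 (algebraic multiplicity 3).

For λ = 1: rank(A - I) = 1, rank((A - I)^2) = 0. The eigenspace has dimension 3 - 1 = 2, so there are 2 Jordan blocks; the rank sequence gives block sizes [2, 1].

Assembling the blocks gives the Jordan form J above.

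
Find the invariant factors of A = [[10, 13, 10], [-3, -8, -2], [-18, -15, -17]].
(x + 5)^3

The Jordan structure of A has elementary divisors (x + 5)^3. Arranging the block sizes at each eigenvalue in decreasing order and taking row products gives the invariant factors.

Invariant factors (smallest first, each dividing the next): (x + 5)^3.

Check: the last factor (x + 5)^3 is the minimal polynomial, and the product (x + 5)^3 is the characteristic polynomial.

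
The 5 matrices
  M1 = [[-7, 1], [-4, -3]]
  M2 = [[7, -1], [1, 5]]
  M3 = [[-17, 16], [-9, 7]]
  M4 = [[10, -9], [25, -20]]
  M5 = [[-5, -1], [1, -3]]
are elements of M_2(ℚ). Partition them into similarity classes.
Characteristic polynomials: χ_{M1} = (x + 5)^2, χ_{M2} = (x - 6)^2, χ_{M3} = (x + 5)^2, χ_{M4} = (x + 5)^2, χ_{M5} = (x + 4)^2.

{M1, M3, M4}: invariant factors (x + 5)^2.

{M2}: invariant factors (x - 6)^2.

{M5}: invariant factors (x + 4)^2.

Matrices are similar if and only if their invariant-factor lists agree; the partition into similarity classes is {M1, M3, M4}, {M2}, {M5}.

3 classes: {M1, M3, M4}, {M2}, {M5}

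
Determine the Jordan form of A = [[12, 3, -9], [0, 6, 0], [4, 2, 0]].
J = [[6, 1, 0], [0, 6, 0], [0, 0, 6]]

The characteristic polynomial is det(xI - A) = (x - 6)^3, so the eigenvalues are 6 (algebraic multiplicity 3).

For λ = 6: rank(A - 6I) = 1, rank((A - 6I)^2) = 0. The eigenspace has dimension 3 - 1 = 2, so there are 2 Jordan blocks; the rank sequence gives block sizes [2, 1].

Assembling the blocks gives the Jordan form J above.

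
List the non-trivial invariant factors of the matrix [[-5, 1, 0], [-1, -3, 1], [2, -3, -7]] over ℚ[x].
(x + 5)^3

The Jordan structure of A has elementary divisors (x + 5)^3. Arranging the block sizes at each eigenvalue in decreasing order and taking row products gives the invariant factors.

Invariant factors (smallest first, each dividing the next): (x + 5)^3.

Check: the last factor (x + 5)^3 is the minimal polynomial, and the product (x + 5)^3 is the characteristic polynomial.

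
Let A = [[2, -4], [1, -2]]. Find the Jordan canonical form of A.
The characteristic polynomial is det(xI - A) = x^2, so the eigenvalues are 0 (algebraic multiplicity 2).

For λ = 0: rank(A) = 1, rank(A^2) = 0. The eigenspace has dimension 2 - 1 = 1, so there is 1 Jordan block; the rank sequence gives block sizes [2].

Assembling the blocks gives the Jordan form J above.

J = [[0, 1], [0, 0]]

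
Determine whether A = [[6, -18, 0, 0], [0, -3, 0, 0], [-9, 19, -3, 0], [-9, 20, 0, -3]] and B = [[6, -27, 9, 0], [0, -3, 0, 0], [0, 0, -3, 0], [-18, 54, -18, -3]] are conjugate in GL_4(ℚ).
No.

Both have characteristic polynomial (x - 6)(x + 3)^3, but the minimal polynomial of A is (x - 6)(x + 3)^2 while the minimal polynomial of B is (x - 6)(x + 3). The minimal polynomial is a similarity invariant, so A and B are not similar.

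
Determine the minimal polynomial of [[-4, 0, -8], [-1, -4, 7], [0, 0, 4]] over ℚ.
The characteristic polynomial factors as (x - 4)(x + 4)^2. The minimal polynomial is ∏(x - λ)^{k_λ} where k_λ is the size of the largest Jordan block at λ.

For λ = -4: rank(A + 4I) = 2, and the largest Jordan block has size 2 (the smallest k with rank((A + 4I)^k) = rank((A + 4I)^(k+1))).
For λ = 4: rank(A - 4I) = 2, and the largest Jordan block has size 1 (the smallest k with rank((A - 4I)^k) = rank((A - 4I)^(k+1))).

So m_A(x) = (x - 4)(x + 4)^2.

m_A(x) = (x - 4)(x + 4)^2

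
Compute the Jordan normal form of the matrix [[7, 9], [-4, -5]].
The characteristic polynomial is det(xI - A) = (x - 1)^2, so the eigenvalues are 1 (algebraic multiplicity 2).

For λ = 1: rank(A - I) = 1, rank((A - I)^2) = 0. The eigenspace has dimension 2 - 1 = 1, so there is 1 Jordan block; the rank sequence gives block sizes [2].

Assembling the blocks gives the Jordan form J above.

J = [[1, 1], [0, 1]]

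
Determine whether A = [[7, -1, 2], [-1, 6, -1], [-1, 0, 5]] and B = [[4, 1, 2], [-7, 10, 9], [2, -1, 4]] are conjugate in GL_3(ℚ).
Two matrices over a field are similar if and only if they have the same invariant factors.

Both A and B have characteristic polynomial (x - 6)^3 and minimal polynomial (x - 6)^3. Computing further, both have invariant factors (x - 6)^3. Hence A and B are similar.

Yes.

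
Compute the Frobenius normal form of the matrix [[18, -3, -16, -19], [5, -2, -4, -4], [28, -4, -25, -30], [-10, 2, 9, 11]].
R = [[0, 0, 0, 1], [1, 0, 0, -2], [0, 1, 0, 0], [0, 0, 1, 2]]

The invariant factors of A (the non-unit diagonal entries of the Smith normal form of xI - A over ℚ[x]) are (x - 1)^3(x + 1), each dividing the next. The characteristic polynomial is their product, (x - 1)^3(x + 1).

The rational canonical form is the block-diagonal matrix of companion matrices C(f_i):
R = [[0, 0, 0, 1], [1, 0, 0, -2], [0, 1, 0, 0], [0, 0, 1, 2]].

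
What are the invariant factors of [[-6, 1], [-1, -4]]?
(x + 5)^2

The Jordan structure of A has elementary divisors (x + 5)^2. Arranging the block sizes at each eigenvalue in decreasing order and taking row products gives the invariant factors.

Invariant factors (smallest first, each dividing the next): (x + 5)^2.

Check: the last factor (x + 5)^2 is the minimal polynomial, and the product (x + 5)^2 is the characteristic polynomial.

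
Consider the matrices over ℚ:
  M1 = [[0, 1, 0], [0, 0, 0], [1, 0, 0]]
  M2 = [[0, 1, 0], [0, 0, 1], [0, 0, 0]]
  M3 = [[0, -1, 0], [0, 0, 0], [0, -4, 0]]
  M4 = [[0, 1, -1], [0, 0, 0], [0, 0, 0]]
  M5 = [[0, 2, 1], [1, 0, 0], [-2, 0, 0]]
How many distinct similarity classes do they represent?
Characteristic polynomials: χ_{M1} = x^3, χ_{M2} = x^3, χ_{M3} = x^3, χ_{M4} = x^3, χ_{M5} = x^3.

{M1, M2, M5}: invariant factors x^3.

{M3, M4}: invariant factors x, x^2.

Matrices are similar if and only if their invariant-factor lists agree; the partition into similarity classes is {M1, M2, M5}, {M3, M4}.

2 classes: {M1, M2, M5}, {M3, M4}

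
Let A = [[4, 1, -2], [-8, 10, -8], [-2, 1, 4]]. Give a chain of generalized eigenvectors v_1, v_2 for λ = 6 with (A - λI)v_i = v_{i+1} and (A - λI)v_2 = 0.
v_1 = [[0, 1, 0]]^T, v_2 = [[1, 4, 1]]^T

We seek v_1 ∈ ker((A - 6I)^2) \ ker(A - 6I), then set v_{i+1} = (A - 6I) v_i.

One such chain is v_1 = [[0, 1, 0]]^T, v_2 = [[1, 4, 1]]^T. Check: (A - 6I) v_2 = [[0, 0, 0]]^T = 0.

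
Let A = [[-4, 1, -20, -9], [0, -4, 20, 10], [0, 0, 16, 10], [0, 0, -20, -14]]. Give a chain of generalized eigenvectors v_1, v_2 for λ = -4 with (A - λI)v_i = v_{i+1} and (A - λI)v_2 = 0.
v_1 = [[-3, 1, 0, 0]]^T, v_2 = [[1, 0, 0, 0]]^T

We seek v_1 ∈ ker((A + 4I)^2) \ ker(A + 4I), then set v_{i+1} = (A + 4I) v_i.

One such chain is v_1 = [[-3, 1, 0, 0]]^T, v_2 = [[1, 0, 0, 0]]^T. Check: (A + 4I) v_2 = [[0, 0, 0, 0]]^T = 0.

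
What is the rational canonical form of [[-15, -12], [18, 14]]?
The invariant factors of A (the non-unit diagonal entries of the Smith normal form of xI - A over ℚ[x]) are x^2 + x + 6, each dividing the next. The characteristic polynomial is their product, x^2 + x + 6.

The rational canonical form is the block-diagonal matrix of companion matrices C(f_i):
R = [[0, -6], [1, -1]].

Note the characteristic polynomial does not split into linear factors over ℚ, so A has no Jordan form over ℚ; the rational canonical form exists over any field.

R = [[0, -6], [1, -1]]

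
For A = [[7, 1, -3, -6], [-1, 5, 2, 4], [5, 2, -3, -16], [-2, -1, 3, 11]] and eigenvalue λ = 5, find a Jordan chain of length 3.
We seek v_1 ∈ ker((A - 5I)^3) \ ker((A - 5I)^2), then set v_{i+1} = (A - 5I) v_i.

One such chain is v_1 = [[2, -1, 6, -2]]^T, v_2 = [[-3, 2, -8, 3]]^T, v_3 = [[2, -1, 5, -2]]^T. Check: (A - 5I) v_3 = [[0, 0, 0, 0]]^T = 0.

v_1 = [[2, -1, 6, -2]]^T, v_2 = [[-3, 2, -8, 3]]^T, v_3 = [[2, -1, 5, -2]]^T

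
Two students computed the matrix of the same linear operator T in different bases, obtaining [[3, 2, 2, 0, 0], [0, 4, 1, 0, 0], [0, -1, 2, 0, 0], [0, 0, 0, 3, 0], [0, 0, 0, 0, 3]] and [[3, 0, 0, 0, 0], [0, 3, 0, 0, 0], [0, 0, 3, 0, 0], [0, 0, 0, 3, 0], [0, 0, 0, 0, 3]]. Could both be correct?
Both have characteristic polynomial (x - 3)^5, but the minimal polynomial of A is (x - 3)^2 while the minimal polynomial of B is x - 3. The minimal polynomial is a similarity invariant, so A and B are not similar.

No.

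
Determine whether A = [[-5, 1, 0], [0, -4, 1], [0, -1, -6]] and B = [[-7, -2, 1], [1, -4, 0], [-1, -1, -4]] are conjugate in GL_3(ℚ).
Two matrices over a field are similar if and only if they have the same invariant factors.

Both A and B have characteristic polynomial (x + 5)^3 and minimal polynomial (x + 5)^3. Computing further, both have invariant factors (x + 5)^3. Hence A and B are similar.

Yes.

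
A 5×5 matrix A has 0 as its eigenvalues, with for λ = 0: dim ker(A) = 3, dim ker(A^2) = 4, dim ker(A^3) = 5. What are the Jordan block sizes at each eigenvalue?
λ = 0: successive nullity increments [3, 1, 1] count blocks of size ≥ k; block sizes are [3, 1, 1].

Jordan blocks: (0, 3), (0, 1), (0, 1)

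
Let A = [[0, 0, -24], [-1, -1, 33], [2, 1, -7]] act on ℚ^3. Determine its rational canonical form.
R = [[0, 0, -24], [1, 0, -22], [0, 1, -8]]

The invariant factors of A (the non-unit diagonal entries of the Smith normal form of xI - A over ℚ[x]) are (x + 4)(x^2 + 4x + 6), each dividing the next. The characteristic polynomial is their product, (x + 4)(x^2 + 4x + 6).

The rational canonical form is the block-diagonal matrix of companion matrices C(f_i):
R = [[0, 0, -24], [1, 0, -22], [0, 1, -8]].

Note the characteristic polynomial does not split into linear factors over ℚ, so A has no Jordan form over ℚ; the rational canonical form exists over any field.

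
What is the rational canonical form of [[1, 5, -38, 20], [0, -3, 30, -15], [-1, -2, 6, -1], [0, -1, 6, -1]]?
The invariant factors of A (the non-unit diagonal entries of the Smith normal form of xI - A over ℚ[x]) are x - 2, (x - 2)^2(x + 3), each dividing the next. The characteristic polynomial is their product, (x - 2)^3(x + 3).

The rational canonical form is the block-diagonal matrix of companion matrices C(f_i):
R = [[2, 0, 0, 0], [0, 0, 0, -12], [0, 1, 0, 8], [0, 0, 1, 1]].

R = [[2, 0, 0, 0], [0, 0, 0, -12], [0, 1, 0, 8], [0, 0, 1, 1]]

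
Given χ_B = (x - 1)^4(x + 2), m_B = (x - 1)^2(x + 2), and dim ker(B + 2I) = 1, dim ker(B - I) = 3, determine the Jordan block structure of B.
λ = -2: algebraic multiplicity 1 (exponent in χ_B), largest block size 1 (exponent in m_B), 1 block (geometric multiplicity). This forces block sizes [1].
λ = 1: algebraic multiplicity 4 (exponent in χ_B), largest block size 2 (exponent in m_B), 3 blocks (geometric multiplicity). These force block sizes [2, 1, 1].

Jordan blocks: (-2, 1), (1, 2), (1, 1), (1, 1)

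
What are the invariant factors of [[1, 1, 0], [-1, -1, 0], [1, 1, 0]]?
x, x^2

The Jordan structure of A has elementary divisors x^2, x. Arranging the block sizes at each eigenvalue in decreasing order and taking row products gives the invariant factors.

Invariant factors (smallest first, each dividing the next): x, x^2.

Check: the last factor x^2 is the minimal polynomial, and the product x^3 is the characteristic polynomial.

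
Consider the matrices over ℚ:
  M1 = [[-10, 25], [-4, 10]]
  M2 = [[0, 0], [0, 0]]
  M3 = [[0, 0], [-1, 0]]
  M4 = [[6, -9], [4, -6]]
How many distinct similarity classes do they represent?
Characteristic polynomials: χ_{M1} = x^2, χ_{M2} = x^2, χ_{M3} = x^2, χ_{M4} = x^2.

{M1, M3, M4}: invariant factors x^2.

{M2}: invariant factors x, x.

Matrices are similar if and only if their invariant-factor lists agree; the partition into similarity classes is {M1, M3, M4}, {M2}.

2 classes: {M1, M3, M4}, {M2}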